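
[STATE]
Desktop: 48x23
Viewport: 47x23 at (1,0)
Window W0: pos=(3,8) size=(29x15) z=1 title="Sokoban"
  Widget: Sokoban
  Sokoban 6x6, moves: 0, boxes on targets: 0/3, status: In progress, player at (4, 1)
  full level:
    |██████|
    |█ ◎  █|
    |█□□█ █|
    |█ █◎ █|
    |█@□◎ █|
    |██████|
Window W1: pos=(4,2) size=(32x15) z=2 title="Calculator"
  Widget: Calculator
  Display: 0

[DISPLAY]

                                               
                                               
   ┏━━━━━━━━━━━━━━━━━━━━━━━━━━━━━━┓            
   ┃ Calculator                   ┃            
   ┠──────────────────────────────┨            
   ┃                             0┃            
   ┃┌───┬───┬───┬───┐             ┃            
   ┃│ 7 │ 8 │ 9 │ ÷ │             ┃            
  ┏┃├───┼───┼───┼───┤             ┃            
  ┃┃│ 4 │ 5 │ 6 │ × │             ┃            
  ┠┃├───┼───┼───┼───┤             ┃            
  ┃┃│ 1 │ 2 │ 3 │ - │             ┃            
  ┃┃├───┼───┼───┼───┤             ┃            
  ┃┃│ 0 │ . │ = │ + │             ┃            
  ┃┃├───┼───┼───┼───┤             ┃            
  ┃┃│ C │ MC│ MR│ M+│             ┃            
  ┃┗━━━━━━━━━━━━━━━━━━━━━━━━━━━━━━┛            
  ┃Moves: 0  0/3              ┃                
  ┃                           ┃                
  ┃                           ┃                
  ┃                           ┃                
  ┃                           ┃                
  ┗━━━━━━━━━━━━━━━━━━━━━━━━━━━┛                


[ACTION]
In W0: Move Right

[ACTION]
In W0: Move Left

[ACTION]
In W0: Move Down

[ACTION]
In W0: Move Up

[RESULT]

                                               
                                               
   ┏━━━━━━━━━━━━━━━━━━━━━━━━━━━━━━┓            
   ┃ Calculator                   ┃            
   ┠──────────────────────────────┨            
   ┃                             0┃            
   ┃┌───┬───┬───┬───┐             ┃            
   ┃│ 7 │ 8 │ 9 │ ÷ │             ┃            
  ┏┃├───┼───┼───┼───┤             ┃            
  ┃┃│ 4 │ 5 │ 6 │ × │             ┃            
  ┠┃├───┼───┼───┼───┤             ┃            
  ┃┃│ 1 │ 2 │ 3 │ - │             ┃            
  ┃┃├───┼───┼───┼───┤             ┃            
  ┃┃│ 0 │ . │ = │ + │             ┃            
  ┃┃├───┼───┼───┼───┤             ┃            
  ┃┃│ C │ MC│ MR│ M+│             ┃            
  ┃┗━━━━━━━━━━━━━━━━━━━━━━━━━━━━━━┛            
  ┃Moves: 3  1/3              ┃                
  ┃                           ┃                
  ┃                           ┃                
  ┃                           ┃                
  ┃                           ┃                
  ┗━━━━━━━━━━━━━━━━━━━━━━━━━━━┛                


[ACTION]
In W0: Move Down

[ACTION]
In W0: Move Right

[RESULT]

                                               
                                               
   ┏━━━━━━━━━━━━━━━━━━━━━━━━━━━━━━┓            
   ┃ Calculator                   ┃            
   ┠──────────────────────────────┨            
   ┃                             0┃            
   ┃┌───┬───┬───┬───┐             ┃            
   ┃│ 7 │ 8 │ 9 │ ÷ │             ┃            
  ┏┃├───┼───┼───┼───┤             ┃            
  ┃┃│ 4 │ 5 │ 6 │ × │             ┃            
  ┠┃├───┼───┼───┼───┤             ┃            
  ┃┃│ 1 │ 2 │ 3 │ - │             ┃            
  ┃┃├───┼───┼───┼───┤             ┃            
  ┃┃│ 0 │ . │ = │ + │             ┃            
  ┃┃├───┼───┼───┼───┤             ┃            
  ┃┃│ C │ MC│ MR│ M+│             ┃            
  ┃┗━━━━━━━━━━━━━━━━━━━━━━━━━━━━━━┛            
  ┃Moves: 5  1/3              ┃                
  ┃                           ┃                
  ┃                           ┃                
  ┃                           ┃                
  ┃                           ┃                
  ┗━━━━━━━━━━━━━━━━━━━━━━━━━━━┛                


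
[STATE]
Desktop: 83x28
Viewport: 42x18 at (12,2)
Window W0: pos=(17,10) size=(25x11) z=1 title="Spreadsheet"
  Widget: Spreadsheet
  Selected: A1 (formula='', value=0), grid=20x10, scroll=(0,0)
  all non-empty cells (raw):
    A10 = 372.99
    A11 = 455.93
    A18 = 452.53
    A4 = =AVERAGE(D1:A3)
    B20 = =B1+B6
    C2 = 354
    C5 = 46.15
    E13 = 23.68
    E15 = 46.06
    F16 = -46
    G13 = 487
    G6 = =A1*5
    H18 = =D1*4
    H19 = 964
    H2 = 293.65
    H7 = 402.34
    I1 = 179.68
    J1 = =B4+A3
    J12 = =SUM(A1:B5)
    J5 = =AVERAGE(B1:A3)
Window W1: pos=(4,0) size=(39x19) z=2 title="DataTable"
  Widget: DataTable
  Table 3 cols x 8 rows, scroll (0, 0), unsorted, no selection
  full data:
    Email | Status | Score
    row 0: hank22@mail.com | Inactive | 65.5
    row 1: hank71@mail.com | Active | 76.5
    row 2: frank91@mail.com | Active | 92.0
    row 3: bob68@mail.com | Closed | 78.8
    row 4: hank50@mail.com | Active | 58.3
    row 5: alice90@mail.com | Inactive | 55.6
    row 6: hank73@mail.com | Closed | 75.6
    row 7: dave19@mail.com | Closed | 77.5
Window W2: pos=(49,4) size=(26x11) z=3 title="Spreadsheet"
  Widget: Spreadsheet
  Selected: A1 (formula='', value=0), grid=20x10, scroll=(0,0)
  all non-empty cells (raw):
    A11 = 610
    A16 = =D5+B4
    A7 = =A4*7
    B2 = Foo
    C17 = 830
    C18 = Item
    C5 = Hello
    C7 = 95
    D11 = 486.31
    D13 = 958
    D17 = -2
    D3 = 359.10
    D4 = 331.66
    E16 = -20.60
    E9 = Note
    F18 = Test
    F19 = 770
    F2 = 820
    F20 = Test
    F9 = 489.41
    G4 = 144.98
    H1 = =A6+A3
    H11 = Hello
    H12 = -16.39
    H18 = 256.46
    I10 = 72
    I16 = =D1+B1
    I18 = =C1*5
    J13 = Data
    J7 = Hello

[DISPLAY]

──────────────────────────────┨           
         │Status  │Score      ┃           
─────────┼────────┼─────      ┃      ┏━━━━
mail.com │Inactive│65.5       ┃      ┃ Spr
mail.com │Active  │76.5       ┃      ┠────
@mail.com│Active  │92.0       ┃      ┃A1: 
ail.com  │Closed  │78.8       ┃      ┃    
mail.com │Active  │58.3       ┃      ┃----
@mail.com│Inactive│55.6       ┃      ┃  1 
mail.com │Closed  │75.6       ┃      ┃  2 
mail.com │Closed  │77.5       ┃      ┃  3 
                              ┃      ┃  4 
                              ┃      ┗━━━━
                              ┃           
                              ┃           
                              ┃           
━━━━━━━━━━━━━━━━━━━━━━━━━━━━━━┛           
     ┃  4    29.50       0   ┃            


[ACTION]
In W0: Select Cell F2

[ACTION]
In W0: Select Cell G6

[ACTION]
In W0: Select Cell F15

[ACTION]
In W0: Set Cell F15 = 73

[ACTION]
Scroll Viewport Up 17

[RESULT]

━━━━━━━━━━━━━━━━━━━━━━━━━━━━━━┓           
ble                           ┃           
──────────────────────────────┨           
         │Status  │Score      ┃           
─────────┼────────┼─────      ┃      ┏━━━━
mail.com │Inactive│65.5       ┃      ┃ Spr
mail.com │Active  │76.5       ┃      ┠────
@mail.com│Active  │92.0       ┃      ┃A1: 
ail.com  │Closed  │78.8       ┃      ┃    
mail.com │Active  │58.3       ┃      ┃----
@mail.com│Inactive│55.6       ┃      ┃  1 
mail.com │Closed  │75.6       ┃      ┃  2 
mail.com │Closed  │77.5       ┃      ┃  3 
                              ┃      ┃  4 
                              ┃      ┗━━━━
                              ┃           
                              ┃           
                              ┃           


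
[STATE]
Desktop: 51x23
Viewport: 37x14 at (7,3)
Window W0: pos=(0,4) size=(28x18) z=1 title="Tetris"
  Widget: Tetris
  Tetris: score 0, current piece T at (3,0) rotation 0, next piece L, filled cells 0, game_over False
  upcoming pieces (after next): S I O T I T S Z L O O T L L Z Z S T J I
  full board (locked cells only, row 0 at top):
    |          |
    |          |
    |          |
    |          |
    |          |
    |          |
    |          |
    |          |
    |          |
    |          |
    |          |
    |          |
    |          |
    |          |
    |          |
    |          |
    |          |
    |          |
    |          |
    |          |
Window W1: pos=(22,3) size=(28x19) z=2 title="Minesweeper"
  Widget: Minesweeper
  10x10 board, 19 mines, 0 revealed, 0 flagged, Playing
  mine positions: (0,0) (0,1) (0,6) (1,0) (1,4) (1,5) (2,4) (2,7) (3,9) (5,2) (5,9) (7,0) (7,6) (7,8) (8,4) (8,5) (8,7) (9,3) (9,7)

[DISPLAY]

               ┏━━━━━━━━━━━━━━━━━━━━━
━━━━━━━━━━━━━━━┃ Minesweeper         
s              ┠─────────────────────
───────────────┃■■■■■■■■■■           
    │Next:     ┃■■■■■■■■■■           
    │  ▒       ┃■■■■■■■■■■           
    │▒▒▒       ┃■■■■■■■■■■           
    │          ┃■■■■■■■■■■           
    │          ┃■■■■■■■■■■           
    │          ┃■■■■■■■■■■           
    │Score:    ┃■■■■■■■■■■           
    │0         ┃■■■■■■■■■■           
    │          ┃■■■■■■■■■■           
    │          ┃                     


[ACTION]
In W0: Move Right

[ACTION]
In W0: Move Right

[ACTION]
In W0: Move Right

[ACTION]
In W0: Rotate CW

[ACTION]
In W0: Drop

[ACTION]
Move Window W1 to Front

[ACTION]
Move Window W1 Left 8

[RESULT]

       ┏━━━━━━━━━━━━━━━━━━━━━━━━━━┓  
━━━━━━━┃ Minesweeper              ┃  
s      ┠──────────────────────────┨  
───────┃■■■■■■■■■■                ┃  
    │Ne┃■■■■■■■■■■                ┃  
    │  ┃■■■■■■■■■■                ┃  
    │▒▒┃■■■■■■■■■■                ┃  
    │  ┃■■■■■■■■■■                ┃  
    │  ┃■■■■■■■■■■                ┃  
    │  ┃■■■■■■■■■■                ┃  
    │Sc┃■■■■■■■■■■                ┃  
    │0 ┃■■■■■■■■■■                ┃  
    │  ┃■■■■■■■■■■                ┃  
    │  ┃                          ┃  


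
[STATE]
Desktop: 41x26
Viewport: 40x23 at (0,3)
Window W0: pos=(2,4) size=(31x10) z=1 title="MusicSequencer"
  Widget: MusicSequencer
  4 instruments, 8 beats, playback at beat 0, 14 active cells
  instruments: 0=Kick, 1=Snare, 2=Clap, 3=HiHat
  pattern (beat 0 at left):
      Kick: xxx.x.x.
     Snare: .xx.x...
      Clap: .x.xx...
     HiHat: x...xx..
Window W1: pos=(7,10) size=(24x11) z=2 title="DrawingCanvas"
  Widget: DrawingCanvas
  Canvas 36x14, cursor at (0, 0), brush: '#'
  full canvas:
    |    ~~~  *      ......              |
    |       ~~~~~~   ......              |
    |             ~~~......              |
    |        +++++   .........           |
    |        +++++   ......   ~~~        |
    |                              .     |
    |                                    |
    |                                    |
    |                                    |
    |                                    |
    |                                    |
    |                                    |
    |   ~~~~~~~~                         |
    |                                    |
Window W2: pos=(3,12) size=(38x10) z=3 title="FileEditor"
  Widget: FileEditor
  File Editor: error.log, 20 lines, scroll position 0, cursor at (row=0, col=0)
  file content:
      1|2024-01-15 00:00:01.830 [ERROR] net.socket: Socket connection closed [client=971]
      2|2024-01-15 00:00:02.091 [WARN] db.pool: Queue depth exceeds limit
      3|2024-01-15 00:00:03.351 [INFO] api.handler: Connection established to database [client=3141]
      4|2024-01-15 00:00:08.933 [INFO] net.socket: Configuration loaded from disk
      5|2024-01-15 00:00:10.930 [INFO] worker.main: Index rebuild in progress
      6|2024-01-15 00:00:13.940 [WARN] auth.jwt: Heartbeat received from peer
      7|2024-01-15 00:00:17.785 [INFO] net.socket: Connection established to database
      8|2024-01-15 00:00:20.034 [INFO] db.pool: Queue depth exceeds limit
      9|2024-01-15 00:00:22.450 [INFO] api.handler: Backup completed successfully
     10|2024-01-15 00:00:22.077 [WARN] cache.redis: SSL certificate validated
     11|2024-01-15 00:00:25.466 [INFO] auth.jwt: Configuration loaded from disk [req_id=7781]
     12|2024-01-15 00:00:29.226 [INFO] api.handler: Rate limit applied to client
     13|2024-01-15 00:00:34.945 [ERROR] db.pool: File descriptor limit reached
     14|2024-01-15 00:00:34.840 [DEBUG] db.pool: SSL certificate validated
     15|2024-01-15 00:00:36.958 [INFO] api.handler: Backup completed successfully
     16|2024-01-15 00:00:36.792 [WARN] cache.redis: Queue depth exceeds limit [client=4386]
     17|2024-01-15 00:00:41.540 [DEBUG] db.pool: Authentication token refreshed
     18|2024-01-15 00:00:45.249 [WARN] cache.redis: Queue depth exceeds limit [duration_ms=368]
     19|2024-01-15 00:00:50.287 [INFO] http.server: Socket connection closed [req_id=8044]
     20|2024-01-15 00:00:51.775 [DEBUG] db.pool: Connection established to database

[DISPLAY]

                                        
  ┏━━━━━━━━━━━━━━━━━━━━━━━━━━━━━┓       
  ┃ MusicSequencer              ┃       
  ┠─────────────────────────────┨       
  ┃      ▼1234567               ┃       
  ┃  Kick███·█·█·               ┃       
  ┃ Snare·██·█···               ┃       
  ┃  Cl┏━━━━━━━━━━━━━━━━━━━━━━┓ ┃       
  ┃ HiH┃ DrawingCanvas        ┃ ┃       
  ┃┏━━━━━━━━━━━━━━━━━━━━━━━━━━━━━━━━━━━━
  ┗┃ FileEditor                         
   ┠────────────────────────────────────
   ┃█024-01-15 00:00:01.830 [ERROR] net▲
   ┃2024-01-15 00:00:02.091 [WARN] db.p█
   ┃2024-01-15 00:00:03.351 [INFO] api.░
   ┃2024-01-15 00:00:08.933 [INFO] net.░
   ┃2024-01-15 00:00:10.930 [INFO] work░
   ┃2024-01-15 00:00:13.940 [WARN] auth▼
   ┗━━━━━━━━━━━━━━━━━━━━━━━━━━━━━━━━━━━━
                                        
                                        
                                        
                                        


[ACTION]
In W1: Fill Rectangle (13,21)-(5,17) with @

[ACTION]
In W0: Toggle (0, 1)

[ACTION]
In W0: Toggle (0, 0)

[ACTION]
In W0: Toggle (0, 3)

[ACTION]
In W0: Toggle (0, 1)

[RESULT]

                                        
  ┏━━━━━━━━━━━━━━━━━━━━━━━━━━━━━┓       
  ┃ MusicSequencer              ┃       
  ┠─────────────────────────────┨       
  ┃      ▼1234567               ┃       
  ┃  Kick·████·█·               ┃       
  ┃ Snare·██·█···               ┃       
  ┃  Cl┏━━━━━━━━━━━━━━━━━━━━━━┓ ┃       
  ┃ HiH┃ DrawingCanvas        ┃ ┃       
  ┃┏━━━━━━━━━━━━━━━━━━━━━━━━━━━━━━━━━━━━
  ┗┃ FileEditor                         
   ┠────────────────────────────────────
   ┃█024-01-15 00:00:01.830 [ERROR] net▲
   ┃2024-01-15 00:00:02.091 [WARN] db.p█
   ┃2024-01-15 00:00:03.351 [INFO] api.░
   ┃2024-01-15 00:00:08.933 [INFO] net.░
   ┃2024-01-15 00:00:10.930 [INFO] work░
   ┃2024-01-15 00:00:13.940 [WARN] auth▼
   ┗━━━━━━━━━━━━━━━━━━━━━━━━━━━━━━━━━━━━
                                        
                                        
                                        
                                        


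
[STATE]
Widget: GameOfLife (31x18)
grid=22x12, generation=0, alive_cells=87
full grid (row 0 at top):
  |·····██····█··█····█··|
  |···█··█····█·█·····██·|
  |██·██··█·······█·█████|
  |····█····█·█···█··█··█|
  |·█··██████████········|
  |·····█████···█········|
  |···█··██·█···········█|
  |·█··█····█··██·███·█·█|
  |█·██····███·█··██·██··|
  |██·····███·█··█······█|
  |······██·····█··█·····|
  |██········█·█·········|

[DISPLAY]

Gen: 0                         
·····██····█··█····█··         
···█··█····█·█·····██·         
██·██··█·······█·█████         
····█····█·█···█··█··█         
·█··██████████········         
·····█████···█········         
···█··██·█···········█         
·█··█····█··██·███·█·█         
█·██····███·█··██·██··         
██·····███·█··█······█         
······██·····█··█·····         
██········█·█·········         
                               
                               
                               
                               
                               


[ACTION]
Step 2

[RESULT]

Gen: 2                         
·····███·····█······█·         
··█····█····█··█·····█         
····███···█·█·█·█·█·██         
·██··█·····█··█·█·█···         
·█·········█·███·█····         
···········█···█······         
··········█·····█·····         
·██·█···█·█····███·██·         
█··█··██···········█··         
█·██··█·█·····█··██···         
·█····██··█···█·······         
··········███·········         
                               
                               
                               
                               
                               


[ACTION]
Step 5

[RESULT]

Gen: 7                         
·······██···█·███·····         
······█·█···█·████·█··         
······█·██····█████·█·         
█·█···████████···█····         
█·█·█······███···█····         
█·███·█·██·····██··█··         
██·█··██······██·███··         
██··█··█······██·██···         
█·█···█·█·····██···█··         
█··██····█············         
█···██···█············         
··█···█·█·············         
                               
                               
                               
                               
                               


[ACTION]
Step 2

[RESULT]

Gen: 9                         
·······█··············         
·····██···········█···         
····█··█··············         
···█···█······█···█···         
·█··█·█·····██·██·█···         
·█·█··█·····██·····█··         
····█·█·····███···█···         
···█·█··█·····█████···         
·██··███······████····         
█·█···█········█······         
···█·█··██············         
····██················         
                               
                               
                               
                               
                               


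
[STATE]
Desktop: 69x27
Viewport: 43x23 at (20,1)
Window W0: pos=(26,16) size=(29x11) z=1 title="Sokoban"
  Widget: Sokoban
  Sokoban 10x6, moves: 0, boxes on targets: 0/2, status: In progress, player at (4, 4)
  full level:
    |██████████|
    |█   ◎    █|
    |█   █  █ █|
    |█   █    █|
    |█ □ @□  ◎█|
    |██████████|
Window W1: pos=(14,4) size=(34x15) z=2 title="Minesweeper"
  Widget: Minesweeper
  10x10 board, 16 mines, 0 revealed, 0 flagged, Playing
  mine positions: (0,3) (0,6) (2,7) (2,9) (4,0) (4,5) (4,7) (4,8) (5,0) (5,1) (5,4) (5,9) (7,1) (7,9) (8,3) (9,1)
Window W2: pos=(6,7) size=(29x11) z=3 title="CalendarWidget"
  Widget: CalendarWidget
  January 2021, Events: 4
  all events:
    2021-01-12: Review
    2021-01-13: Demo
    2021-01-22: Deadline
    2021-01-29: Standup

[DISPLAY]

                                           
                                           
                                           
━━━━━━━━━━━━━━━━━━━━━━━━━━━┓               
sweeper                    ┃               
───────────────────────────┨               
━━━━━━━━━━━━━━┓            ┃               
et            ┃            ┃               
──────────────┨            ┃               
ry 2021       ┃            ┃               
r Sa Su       ┃            ┃               
1  2  3       ┃            ┃               
8  9 10       ┃            ┃               
 15 16 17     ┃            ┃               
2* 23 24      ┃            ┃               
9* 30 31      ┃            ┃━━━━━━┓        
━━━━━━━━━━━━━━┛            ┃      ┃        
━━━━━━━━━━━━━━━━━━━━━━━━━━━┛──────┨        
      ┃██████████                 ┃        
      ┃█   ◎    █                 ┃        
      ┃█   █  █ █                 ┃        
      ┃█   █    █                 ┃        
      ┃█ □ @□  ◎█                 ┃        


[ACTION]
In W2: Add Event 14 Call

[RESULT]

                                           
                                           
                                           
━━━━━━━━━━━━━━━━━━━━━━━━━━━┓               
sweeper                    ┃               
───────────────────────────┨               
━━━━━━━━━━━━━━┓            ┃               
et            ┃            ┃               
──────────────┨            ┃               
ry 2021       ┃            ┃               
r Sa Su       ┃            ┃               
1  2  3       ┃            ┃               
8  9 10       ┃            ┃               
* 15 16 17    ┃            ┃               
2* 23 24      ┃            ┃               
9* 30 31      ┃            ┃━━━━━━┓        
━━━━━━━━━━━━━━┛            ┃      ┃        
━━━━━━━━━━━━━━━━━━━━━━━━━━━┛──────┨        
      ┃██████████                 ┃        
      ┃█   ◎    █                 ┃        
      ┃█   █  █ █                 ┃        
      ┃█   █    █                 ┃        
      ┃█ □ @□  ◎█                 ┃        


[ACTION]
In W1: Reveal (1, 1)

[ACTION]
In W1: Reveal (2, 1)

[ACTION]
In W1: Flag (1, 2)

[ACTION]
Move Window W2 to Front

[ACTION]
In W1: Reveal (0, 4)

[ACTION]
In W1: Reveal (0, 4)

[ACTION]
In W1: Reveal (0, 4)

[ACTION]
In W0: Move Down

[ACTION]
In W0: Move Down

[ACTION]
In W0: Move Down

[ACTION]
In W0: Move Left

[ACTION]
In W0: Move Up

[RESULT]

                                           
                                           
                                           
━━━━━━━━━━━━━━━━━━━━━━━━━━━┓               
sweeper                    ┃               
───────────────────────────┨               
━━━━━━━━━━━━━━┓            ┃               
et            ┃            ┃               
──────────────┨            ┃               
ry 2021       ┃            ┃               
r Sa Su       ┃            ┃               
1  2  3       ┃            ┃               
8  9 10       ┃            ┃               
* 15 16 17    ┃            ┃               
2* 23 24      ┃            ┃               
9* 30 31      ┃            ┃━━━━━━┓        
━━━━━━━━━━━━━━┛            ┃      ┃        
━━━━━━━━━━━━━━━━━━━━━━━━━━━┛──────┨        
      ┃██████████                 ┃        
      ┃█   ◎    █                 ┃        
      ┃█   █  █ █                 ┃        
      ┃█  @█    █                 ┃        
      ┃█ □  □  ◎█                 ┃        


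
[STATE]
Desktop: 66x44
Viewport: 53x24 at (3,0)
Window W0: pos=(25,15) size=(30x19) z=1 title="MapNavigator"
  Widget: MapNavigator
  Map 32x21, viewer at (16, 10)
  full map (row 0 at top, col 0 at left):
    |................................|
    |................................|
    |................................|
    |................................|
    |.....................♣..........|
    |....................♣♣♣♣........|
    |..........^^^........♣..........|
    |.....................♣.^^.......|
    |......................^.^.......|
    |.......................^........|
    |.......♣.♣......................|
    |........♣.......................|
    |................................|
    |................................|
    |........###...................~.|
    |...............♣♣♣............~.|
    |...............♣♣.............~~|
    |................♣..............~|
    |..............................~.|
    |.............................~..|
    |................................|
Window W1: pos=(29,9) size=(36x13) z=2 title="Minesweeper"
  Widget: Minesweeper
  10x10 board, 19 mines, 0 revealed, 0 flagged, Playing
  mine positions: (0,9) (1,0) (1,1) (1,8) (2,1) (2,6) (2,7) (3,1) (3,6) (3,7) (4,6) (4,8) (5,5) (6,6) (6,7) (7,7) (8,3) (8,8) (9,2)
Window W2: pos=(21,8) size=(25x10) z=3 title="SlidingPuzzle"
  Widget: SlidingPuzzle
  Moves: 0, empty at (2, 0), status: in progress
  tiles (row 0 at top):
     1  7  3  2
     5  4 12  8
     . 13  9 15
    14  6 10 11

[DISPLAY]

                                                     
                                                     
                                                     
                                                     
                                                     
                                                     
                                                     
                                                     
                  ┏━━━━━━━━━━━━━━━━━━━━━━━┓          
                  ┃ SlidingPuzzle         ┃━━━━━━━━━━
                  ┠───────────────────────┨          
                  ┃┌────┬────┬────┬────┐  ┃──────────
                  ┃│  1 │  7 │  3 │  2 │  ┃          
                  ┃├────┼────┼────┼────┤  ┃          
                  ┃│  5 │  4 │ 12 │  8 │  ┃          
                  ┃├────┼────┼────┼────┤  ┃          
                  ┃│    │ 13 │  9 │ 15 │  ┃          
                  ┗━━━━━━━━━━━━━━━━━━━━━━━┛          
                      ┃...┃■■■■■■■■■■                
                      ┃...┃■■■■■■■■■■                
                      ┃...┃■■■■■■■■■■                
                      ┃...┗━━━━━━━━━━━━━━━━━━━━━━━━━━
                      ┃...................♣.^^.....┃ 
                      ┃....................^.^.....┃ 


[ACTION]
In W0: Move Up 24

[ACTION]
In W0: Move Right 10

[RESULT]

                                                     
                                                     
                                                     
                                                     
                                                     
                                                     
                                                     
                                                     
                  ┏━━━━━━━━━━━━━━━━━━━━━━━┓          
                  ┃ SlidingPuzzle         ┃━━━━━━━━━━
                  ┠───────────────────────┨          
                  ┃┌────┬────┬────┬────┐  ┃──────────
                  ┃│  1 │  7 │  3 │  2 │  ┃          
                  ┃├────┼────┼────┼────┤  ┃          
                  ┃│  5 │  4 │ 12 │  8 │  ┃          
                  ┃├────┼────┼────┼────┤  ┃          
                  ┃│    │ 13 │  9 │ 15 │  ┃          
                  ┗━━━━━━━━━━━━━━━━━━━━━━━┛          
                      ┃   ┃■■■■■■■■■■                
                      ┃   ┃■■■■■■■■■■                
                      ┃   ┃■■■■■■■■■■                
                      ┃   ┗━━━━━━━━━━━━━━━━━━━━━━━━━━
                      ┃                            ┃ 
                      ┃                            ┃ 


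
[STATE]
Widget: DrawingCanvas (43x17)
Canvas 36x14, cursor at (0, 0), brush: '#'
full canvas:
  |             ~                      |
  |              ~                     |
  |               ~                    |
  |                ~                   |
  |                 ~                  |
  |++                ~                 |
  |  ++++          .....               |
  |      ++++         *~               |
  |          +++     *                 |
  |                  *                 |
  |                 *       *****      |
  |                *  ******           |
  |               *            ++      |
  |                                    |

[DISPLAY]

+            ~                             
              ~                            
               ~                           
                ~                          
                 ~                         
++                ~                        
  ++++          .....                      
      ++++         *~                      
          +++     *                        
                  *                        
                 *       *****             
                *  ******                  
               *            ++             
                                           
                                           
                                           
                                           


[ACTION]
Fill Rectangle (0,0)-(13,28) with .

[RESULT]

.............................              
.............................              
.............................              
.............................              
.............................              
.............................              
.............................              
.............................              
.............................              
.............................              
.............................*             
.............................              
.............................+             
.............................              
                                           
                                           
                                           


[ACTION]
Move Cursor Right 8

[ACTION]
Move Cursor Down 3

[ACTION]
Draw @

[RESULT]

.............................              
.............................              
.............................              
........@....................              
.............................              
.............................              
.............................              
.............................              
.............................              
.............................              
.............................*             
.............................              
.............................+             
.............................              
                                           
                                           
                                           


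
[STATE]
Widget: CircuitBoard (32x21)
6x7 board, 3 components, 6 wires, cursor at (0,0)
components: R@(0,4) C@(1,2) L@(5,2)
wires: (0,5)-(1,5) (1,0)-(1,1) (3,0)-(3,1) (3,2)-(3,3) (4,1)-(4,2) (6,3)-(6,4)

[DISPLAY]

   0 1 2 3 4 5                  
0  [.]              R   ·       
                        │       
1   · ─ ·   C           ·       
                                
2                               
                                
3   · ─ ·   · ─ ·               
                                
4       · ─ ·                   
                                
5           L                   
                                
6               · ─ ·           
Cursor: (0,0)                   
                                
                                
                                
                                
                                
                                


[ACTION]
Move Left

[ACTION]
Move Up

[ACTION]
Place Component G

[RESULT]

   0 1 2 3 4 5                  
0  [G]              R   ·       
                        │       
1   · ─ ·   C           ·       
                                
2                               
                                
3   · ─ ·   · ─ ·               
                                
4       · ─ ·                   
                                
5           L                   
                                
6               · ─ ·           
Cursor: (0,0)                   
                                
                                
                                
                                
                                
                                


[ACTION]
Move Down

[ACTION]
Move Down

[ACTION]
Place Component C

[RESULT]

   0 1 2 3 4 5                  
0   G               R   ·       
                        │       
1   · ─ ·   C           ·       
                                
2  [C]                          
                                
3   · ─ ·   · ─ ·               
                                
4       · ─ ·                   
                                
5           L                   
                                
6               · ─ ·           
Cursor: (2,0)                   
                                
                                
                                
                                
                                
                                


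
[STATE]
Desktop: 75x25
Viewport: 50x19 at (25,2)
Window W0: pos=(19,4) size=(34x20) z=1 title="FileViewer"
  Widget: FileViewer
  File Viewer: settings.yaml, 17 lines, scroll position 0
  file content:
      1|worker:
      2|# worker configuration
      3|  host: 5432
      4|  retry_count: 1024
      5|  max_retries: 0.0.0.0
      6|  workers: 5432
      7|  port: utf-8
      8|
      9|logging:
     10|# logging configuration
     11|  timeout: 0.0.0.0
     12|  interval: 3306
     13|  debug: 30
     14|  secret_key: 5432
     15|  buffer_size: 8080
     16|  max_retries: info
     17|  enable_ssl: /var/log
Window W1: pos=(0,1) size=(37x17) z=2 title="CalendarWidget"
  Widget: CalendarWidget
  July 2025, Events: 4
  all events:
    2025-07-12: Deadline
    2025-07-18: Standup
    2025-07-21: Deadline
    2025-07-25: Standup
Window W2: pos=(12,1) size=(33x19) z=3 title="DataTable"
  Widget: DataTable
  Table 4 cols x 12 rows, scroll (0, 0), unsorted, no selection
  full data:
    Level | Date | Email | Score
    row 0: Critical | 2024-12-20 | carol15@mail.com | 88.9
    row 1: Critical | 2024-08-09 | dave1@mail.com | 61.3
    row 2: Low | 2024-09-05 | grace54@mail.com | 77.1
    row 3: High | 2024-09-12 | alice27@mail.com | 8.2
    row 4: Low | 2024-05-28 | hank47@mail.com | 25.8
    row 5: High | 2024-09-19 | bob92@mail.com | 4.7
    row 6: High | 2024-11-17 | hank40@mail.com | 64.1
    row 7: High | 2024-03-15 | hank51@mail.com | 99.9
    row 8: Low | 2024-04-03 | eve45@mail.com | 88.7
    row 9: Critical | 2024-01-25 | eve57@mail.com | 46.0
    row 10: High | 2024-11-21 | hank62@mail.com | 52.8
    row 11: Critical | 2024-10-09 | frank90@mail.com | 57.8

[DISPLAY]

                   ┃                              
───────────────────┨                              
e      │Email      ┃━━━━━━━┓                      
───────┼───────────┃       ┃                      
4-12-20│carol15@mai┃───────┨                      
4-08-09│dave1@mail.┃      ▲┃                      
4-09-05│grace54@mai┃      █┃                      
4-09-12│alice27@mai┃      ░┃                      
4-05-28│hank47@mail┃      ░┃                      
4-09-19│bob92@mail.┃      ░┃                      
4-11-17│hank40@mail┃      ░┃                      
4-03-15│hank51@mail┃      ░┃                      
4-04-03│eve45@mail.┃      ░┃                      
4-01-25│eve57@mail.┃      ░┃                      
4-11-21│hank62@mail┃      ░┃                      
4-10-09│frank90@mai┃      ░┃                      
                   ┃      ░┃                      
━━━━━━━━━━━━━━━━━━━┛      ░┃                      
ret_key: 5432             ░┃                      


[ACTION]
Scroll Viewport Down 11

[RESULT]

4-12-20│carol15@mai┃───────┨                      
4-08-09│dave1@mail.┃      ▲┃                      
4-09-05│grace54@mai┃      █┃                      
4-09-12│alice27@mai┃      ░┃                      
4-05-28│hank47@mail┃      ░┃                      
4-09-19│bob92@mail.┃      ░┃                      
4-11-17│hank40@mail┃      ░┃                      
4-03-15│hank51@mail┃      ░┃                      
4-04-03│eve45@mail.┃      ░┃                      
4-01-25│eve57@mail.┃      ░┃                      
4-11-21│hank62@mail┃      ░┃                      
4-10-09│frank90@mai┃      ░┃                      
                   ┃      ░┃                      
━━━━━━━━━━━━━━━━━━━┛      ░┃                      
ret_key: 5432             ░┃                      
fer_size: 8080            ░┃                      
_retries: info            ▼┃                      
━━━━━━━━━━━━━━━━━━━━━━━━━━━┛                      
                                                  


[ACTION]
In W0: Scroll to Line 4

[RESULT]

4-12-20│carol15@mai┃───────┨                      
4-08-09│dave1@mail.┃      ▲┃                      
4-09-05│grace54@mai┃      ░┃                      
4-09-12│alice27@mai┃      ░┃                      
4-05-28│hank47@mail┃      ░┃                      
4-09-19│bob92@mail.┃      ░┃                      
4-11-17│hank40@mail┃      ░┃                      
4-03-15│hank51@mail┃      ░┃                      
4-04-03│eve45@mail.┃      ░┃                      
4-01-25│eve57@mail.┃      ░┃                      
4-11-21│hank62@mail┃      ░┃                      
4-10-09│frank90@mai┃      ░┃                      
                   ┃      ░┃                      
━━━━━━━━━━━━━━━━━━━┛      ░┃                      
fer_size: 8080            ░┃                      
_retries: info            █┃                      
ble_ssl: /var/log         ▼┃                      
━━━━━━━━━━━━━━━━━━━━━━━━━━━┛                      
                                                  


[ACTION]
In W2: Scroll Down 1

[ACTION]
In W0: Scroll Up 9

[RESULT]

4-12-20│carol15@mai┃───────┨                      
4-08-09│dave1@mail.┃      ▲┃                      
4-09-05│grace54@mai┃      █┃                      
4-09-12│alice27@mai┃      ░┃                      
4-05-28│hank47@mail┃      ░┃                      
4-09-19│bob92@mail.┃      ░┃                      
4-11-17│hank40@mail┃      ░┃                      
4-03-15│hank51@mail┃      ░┃                      
4-04-03│eve45@mail.┃      ░┃                      
4-01-25│eve57@mail.┃      ░┃                      
4-11-21│hank62@mail┃      ░┃                      
4-10-09│frank90@mai┃      ░┃                      
                   ┃      ░┃                      
━━━━━━━━━━━━━━━━━━━┛      ░┃                      
ret_key: 5432             ░┃                      
fer_size: 8080            ░┃                      
_retries: info            ▼┃                      
━━━━━━━━━━━━━━━━━━━━━━━━━━━┛                      
                                                  
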